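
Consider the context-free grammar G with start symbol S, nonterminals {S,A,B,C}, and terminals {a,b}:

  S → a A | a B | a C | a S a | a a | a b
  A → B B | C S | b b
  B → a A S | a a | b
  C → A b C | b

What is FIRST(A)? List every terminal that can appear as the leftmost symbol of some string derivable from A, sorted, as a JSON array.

Compute FIRST by fixpoint:
[1]
  A via A→b b: +{b}
  B via B→a A S: +{a}
  B via B→b: +{b}
  C via C→A b C: +{b}
  S via S→a A: +{a}
  S: {a}  A: {b}  B: {a,b}  C: {b}
[2]
  A via A→B B: +{a}
  C via C→A b C: +{a}
  S: {a}  A: {a,b}  B: {a,b}  C: {a,b}
[3] (no change)
  S: {a}  A: {a,b}  B: {a,b}  C: {a,b}

FIRST(A) = ["a", "b"]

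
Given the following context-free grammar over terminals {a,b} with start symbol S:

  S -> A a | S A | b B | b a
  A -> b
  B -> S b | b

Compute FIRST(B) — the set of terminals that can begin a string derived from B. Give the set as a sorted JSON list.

FIRST sets, iterate to fixpoint:
round 1:
  A via A→b: +{b}
  B via B→b: +{b}
  S via S→A a: +{b}
  S: {b}  A: {b}  B: {b}
round 2: (stable)
  S: {b}  A: {b}  B: {b}

FIRST(B) = ["b"]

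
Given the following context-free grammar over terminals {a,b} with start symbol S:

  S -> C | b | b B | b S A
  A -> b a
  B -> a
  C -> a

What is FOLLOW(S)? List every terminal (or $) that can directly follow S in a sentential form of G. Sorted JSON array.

Compute FIRST by fixpoint:
[1]
  A via A→b a: +{b}
  B via B→a: +{a}
  C via C→a: +{a}
  S via S→C: +{a}
  S via S→b: +{b}
  S: {a,b}  A: {b}  B: {a}  C: {a}
[2] (stable)
  S: {a,b}  A: {b}  B: {a}  C: {a}

FOLLOW sets:
FOLLOW(S) := {$}
iter 1:
  S→C: FOLLOW(C) ⊇ FOLLOW(S) ⊇ {$}; new: +{$}
  S→b B: FOLLOW(B) ⊇ FOLLOW(S) ⊇ {$}; new: +{$}
  S→b S A: FOLLOW(S) ⊇ FIRST(A) = {b}; new: +{b}
  S→b S A: FOLLOW(A) ⊇ FOLLOW(S) ⊇ {$,b}; new: +{$,b}
  S: {$,b}  A: {$,b}  B: {$}  C: {$}
iter 2:
  S→C: FOLLOW(C) ⊇ FOLLOW(S) ⊇ {$,b}; new: +{b}
  S→b B: FOLLOW(B) ⊇ FOLLOW(S) ⊇ {$,b}; new: +{b}
  S: {$,b}  A: {$,b}  B: {$,b}  C: {$,b}
iter 3: done
  S: {$,b}  A: {$,b}  B: {$,b}  C: {$,b}

FOLLOW(S) = ["$", "b"]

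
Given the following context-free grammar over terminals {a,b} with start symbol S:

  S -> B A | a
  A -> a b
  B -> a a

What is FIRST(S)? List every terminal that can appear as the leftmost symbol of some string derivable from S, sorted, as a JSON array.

FIRST sets, iterate to fixpoint:
pass 1:
  A via A→a b: +{a}
  B via B→a a: +{a}
  S via S→B A: +{a}
  FIRST(S)={a}  FIRST(A)={a}  FIRST(B)={a}
pass 2: (stable)
  FIRST(S)={a}  FIRST(A)={a}  FIRST(B)={a}

FIRST(S) = ["a"]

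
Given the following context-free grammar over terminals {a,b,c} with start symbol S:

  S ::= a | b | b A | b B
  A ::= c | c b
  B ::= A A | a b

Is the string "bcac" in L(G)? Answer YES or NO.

Convert to CNF:
  S -> T1 A | T1 B | a | b
  A -> T0 T1 | c
  B -> A A | T2 T1
  T0 -> c
  T1 -> b
  T2 -> a

CYK fill:
  T[0,0] 'b' = {S,T1}  orig:{S}
  T[1,1] 'c' = {A,T0}  orig:{A}
  T[2,2] 'a' = {S,T2}  orig:{S}
  T[3,3] 'c' = {A,T0}  orig:{A}
  T[0,1] 'bc' = {S}
  T[1,2] 'ca' = ∅
  T[2,3] 'ac' = ∅
  T[0,2] 'bca' = ∅
  T[1,3] 'cac' = ∅
  T[0,3] 'bcac' = ∅

S ∉ T[0,3] ⇒ NO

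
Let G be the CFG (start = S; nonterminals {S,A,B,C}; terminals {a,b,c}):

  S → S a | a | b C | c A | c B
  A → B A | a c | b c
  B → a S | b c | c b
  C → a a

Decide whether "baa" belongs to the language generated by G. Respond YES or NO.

Convert to CNF:
  S -> S T0 | T1 A | T1 B | T2 C | a
  A -> B A | T0 T1 | T2 T1
  B -> T0 S | T1 T2 | T2 T1
  C -> T0 T0
  T0 -> a
  T1 -> c
  T2 -> b

Fill CYK table bottom-up:
  [0..0]={T2}  "b"  orig:{}
  [1..1]={S,T0}  "a"  orig:{S}
  [2..2]={S,T0}  "a"  orig:{S}
  [0..1]=∅  "ba"
  [1..2]={B,C,S}  "aa"
  [0..2]={S}  "baa"

S ∈ T[0,2] ⇒ YES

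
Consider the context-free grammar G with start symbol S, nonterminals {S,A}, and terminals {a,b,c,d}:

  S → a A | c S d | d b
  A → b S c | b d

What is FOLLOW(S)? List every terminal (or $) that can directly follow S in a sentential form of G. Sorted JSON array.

FIRST sets, iterate to fixpoint:
pass 1:
  A via A→b S c: +{b}
  S via S→a A: +{a}
  S via S→c S d: +{c}
  S via S→d b: +{d}
  S: {a,c,d}  A: {b}
pass 2: — fixpoint
  S: {a,c,d}  A: {b}

Compute FOLLOW by fixpoint:
seed FOLLOW(S) with $
iter 1:
  A→b S c: FOLLOW(S) ⊇ FIRST(c) = {c}; new: +{c}
  S→a A: FOLLOW(A) ⊇ FOLLOW(S) ⊇ {$,c}; new: +{$,c}
  S→c S d: FOLLOW(S) ⊇ FIRST(d) = {d}; new: +{d}
  S: {$,c,d}  A: {$,c}
iter 2:
  S→a A: FOLLOW(A) ⊇ FOLLOW(S) ⊇ {$,c,d}; new: +{d}
  S: {$,c,d}  A: {$,c,d}
iter 3: (stable)
  S: {$,c,d}  A: {$,c,d}

FOLLOW(S) = ["$", "c", "d"]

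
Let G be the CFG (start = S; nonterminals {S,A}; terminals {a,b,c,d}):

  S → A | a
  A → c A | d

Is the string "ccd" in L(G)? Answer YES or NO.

Convert to CNF:
  S -> T0 A | a | d
  A -> T0 A | d
  T0 -> c

Fill CYK table bottom-up:
  T[0,0] 'c' = {T0}  orig:{}
  T[1,1] 'c' = {T0}  orig:{}
  T[2,2] 'd' = {A,S}
  T[0,1] 'cc' = ∅
  T[1,2] 'cd' = {A,S}
  T[0,2] 'ccd' = {A,S}

S ∈ T[0,2] ⇒ YES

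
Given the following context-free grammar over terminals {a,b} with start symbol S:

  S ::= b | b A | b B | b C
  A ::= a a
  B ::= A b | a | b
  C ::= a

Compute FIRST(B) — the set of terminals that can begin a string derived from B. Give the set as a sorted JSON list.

Compute FIRST by fixpoint:
iter 1:
  A via A→a a: +{a}
  B via B→A b: +{a}
  B via B→b: +{b}
  C via C→a: +{a}
  S via S→b: +{b}
  FIRST(S)={b}  FIRST(A)={a}  FIRST(B)={a,b}  FIRST(C)={a}
iter 2: (stable)
  FIRST(S)={b}  FIRST(A)={a}  FIRST(B)={a,b}  FIRST(C)={a}

FIRST(B) = ["a", "b"]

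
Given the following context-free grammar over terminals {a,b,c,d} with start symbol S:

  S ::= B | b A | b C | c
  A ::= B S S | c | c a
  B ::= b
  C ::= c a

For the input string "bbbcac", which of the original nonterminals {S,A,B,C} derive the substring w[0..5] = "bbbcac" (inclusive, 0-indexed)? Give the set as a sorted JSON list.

CNF form of G:
  S -> T2 A | T2 C | b | c
  A -> B X3 | T0 T1 | c
  B -> b
  C -> T0 T1
  T0 -> c
  T1 -> a
  T2 -> b
  X3 -> S S

CYK fill, restricted to cells inside w[0..5]:
  T[0,0] 'b' = {B,S,T2}  orig:{B,S}
  T[1,1] 'b' = {B,S,T2}  orig:{B,S}
  T[2,2] 'b' = {B,S,T2}  orig:{B,S}
  T[3,3] 'c' = {A,S,T0}  orig:{A,S}
  T[4,4] 'a' = {T1}  orig:{}
  T[5,5] 'c' = {A,S,T0}  orig:{A,S}
  T[0,1] 'bb' = {X3}  orig:{}
  T[1,2] 'bb' = {X3}  orig:{}
  T[2,3] 'bc' = {S,X3}  orig:{S}
  T[3,4] 'ca' = {A,C}
  T[4,5] 'ac' = ∅
  T[0,2] 'bbb' = {A}
  T[1,3] 'bbc' = {A,X3}  orig:{A}
  T[2,4] 'bca' = {S}
  T[3,5] 'cac' = ∅
  T[0,3] 'bbbc' = {A,S}
  T[1,4] 'bbca' = {X3}  orig:{}
  T[2,5] 'bcac' = {X3}  orig:{}
  T[0,4] 'bbbca' = {A}
  T[1,5] 'bbcac' = {A}
  T[0,5] 'bbbcac' = {S}

Original NTs in T[0,5] deriving "bbbcac": ["S"]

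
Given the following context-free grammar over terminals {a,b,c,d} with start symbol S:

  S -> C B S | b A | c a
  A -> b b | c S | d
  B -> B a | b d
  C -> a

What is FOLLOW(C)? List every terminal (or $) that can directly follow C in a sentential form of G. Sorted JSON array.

Compute FIRST by fixpoint:
[1]
  A via A→b b: +{b}
  A via A→c S: +{c}
  A via A→d: +{d}
  B via B→b d: +{b}
  C via C→a: +{a}
  S via S→C B S: +{a}
  S via S→b A: +{b}
  S via S→c a: +{c}
  S: {a,b,c}  A: {b,c,d}  B: {b}  C: {a}
[2] — fixpoint
  S: {a,b,c}  A: {b,c,d}  B: {b}  C: {a}

FOLLOW iteration:
seed FOLLOW(S) with $
iter 1:
  B→B a: FOLLOW(B) ⊇ FIRST(a) = {a}; new: +{a}
  S→C B S: FOLLOW(C) ⊇ FIRST(B) = {b}; new: +{b}
  S→C B S: FOLLOW(B) ⊇ FIRST(S) = {a,b,c}; new: +{b,c}
  S→b A: FOLLOW(A) ⊇ FOLLOW(S) ⊇ {$}; new: +{$}
  S: {$}  A: {$}  B: {a,b,c}  C: {b}
iter 2: (stable)
  S: {$}  A: {$}  B: {a,b,c}  C: {b}

FOLLOW(C) = ["b"]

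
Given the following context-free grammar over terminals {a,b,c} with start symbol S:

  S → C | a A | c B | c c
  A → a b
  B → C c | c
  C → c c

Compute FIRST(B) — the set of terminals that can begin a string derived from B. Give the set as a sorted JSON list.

FIRST sets, iterate to fixpoint:
round 1:
  A via A→a b: +{a}
  B via B→c: +{c}
  C via C→c c: +{c}
  S via S→C: +{c}
  S via S→a A: +{a}
  FIRST(S)={a,c}  FIRST(A)={a}  FIRST(B)={c}  FIRST(C)={c}
round 2: done
  FIRST(S)={a,c}  FIRST(A)={a}  FIRST(B)={c}  FIRST(C)={c}

FIRST(B) = ["c"]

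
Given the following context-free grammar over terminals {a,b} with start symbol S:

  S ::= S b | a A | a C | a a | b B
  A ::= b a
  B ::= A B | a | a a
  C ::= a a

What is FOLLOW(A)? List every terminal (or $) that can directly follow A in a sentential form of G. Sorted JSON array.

Compute FIRST by fixpoint:
pass 1:
  A via A→b a: +{b}
  B via B→A B: +{b}
  B via B→a: +{a}
  C via C→a a: +{a}
  S via S→a A: +{a}
  S via S→b B: +{b}
  FIRST(S)={a,b}  FIRST(A)={b}  FIRST(B)={a,b}  FIRST(C)={a}
pass 2: done
  FIRST(S)={a,b}  FIRST(A)={b}  FIRST(B)={a,b}  FIRST(C)={a}

FOLLOW sets:
FOLLOW(S) := {$}
round 1:
  B→A B: FOLLOW(A) ⊇ FIRST(B) = {a,b}; new: +{a,b}
  S→S b: FOLLOW(S) ⊇ FIRST(b) = {b}; new: +{b}
  S→a A: FOLLOW(A) ⊇ FOLLOW(S) ⊇ {$,b}; new: +{$}
  S→a C: FOLLOW(C) ⊇ FOLLOW(S) ⊇ {$,b}; new: +{$,b}
  S→b B: FOLLOW(B) ⊇ FOLLOW(S) ⊇ {$,b}; new: +{$,b}
  S: {$,b}  A: {$,a,b}  B: {$,b}  C: {$,b}
round 2: — fixpoint
  S: {$,b}  A: {$,a,b}  B: {$,b}  C: {$,b}

FOLLOW(A) = ["$", "a", "b"]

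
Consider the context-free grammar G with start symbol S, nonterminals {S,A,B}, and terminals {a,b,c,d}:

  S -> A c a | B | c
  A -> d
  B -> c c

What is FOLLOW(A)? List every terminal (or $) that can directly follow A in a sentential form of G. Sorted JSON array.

FIRST iteration:
[1]
  A via A→d: +{d}
  B via B→c c: +{c}
  S via S→A c a: +{d}
  S via S→B: +{c}
  S: {c,d}  A: {d}  B: {c}
[2] — fixpoint
  S: {c,d}  A: {d}  B: {c}

Compute FOLLOW by fixpoint:
FOLLOW(S) := {$}
iter 1:
  S→A c a: FOLLOW(A) ⊇ FIRST(c) = {c}; new: +{c}
  S→B: FOLLOW(B) ⊇ FOLLOW(S) ⊇ {$}; new: +{$}
  FOLLOW[S]={$}  FOLLOW[A]={c}  FOLLOW[B]={$}
iter 2: — fixpoint
  FOLLOW[S]={$}  FOLLOW[A]={c}  FOLLOW[B]={$}

FOLLOW(A) = ["c"]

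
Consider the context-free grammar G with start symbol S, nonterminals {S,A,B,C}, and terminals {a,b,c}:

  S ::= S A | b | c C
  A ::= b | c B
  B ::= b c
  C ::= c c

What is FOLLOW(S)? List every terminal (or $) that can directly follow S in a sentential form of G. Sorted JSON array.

FIRST iteration:
[1]
  A via A→b: +{b}
  A via A→c B: +{c}
  B via B→b c: +{b}
  C via C→c c: +{c}
  S via S→b: +{b}
  S via S→c C: +{c}
  FIRST(S)={b,c}  FIRST(A)={b,c}  FIRST(B)={b}  FIRST(C)={c}
[2] (stable)
  FIRST(S)={b,c}  FIRST(A)={b,c}  FIRST(B)={b}  FIRST(C)={c}

FOLLOW iteration:
seed FOLLOW(S) with $
iter 1:
  S→S A: FOLLOW(S) ⊇ FIRST(A) = {b,c}; new: +{b,c}
  S→S A: FOLLOW(A) ⊇ FOLLOW(S) ⊇ {$,b,c}; new: +{$,b,c}
  S→c C: FOLLOW(C) ⊇ FOLLOW(S) ⊇ {$,b,c}; new: +{$,b,c}
  FOLLOW[S]={$,b,c}  FOLLOW[A]={$,b,c}  FOLLOW[B]={}  FOLLOW[C]={$,b,c}
iter 2:
  A→c B: FOLLOW(B) ⊇ FOLLOW(A) ⊇ {$,b,c}; new: +{$,b,c}
  FOLLOW[S]={$,b,c}  FOLLOW[A]={$,b,c}  FOLLOW[B]={$,b,c}  FOLLOW[C]={$,b,c}
iter 3: done
  FOLLOW[S]={$,b,c}  FOLLOW[A]={$,b,c}  FOLLOW[B]={$,b,c}  FOLLOW[C]={$,b,c}

FOLLOW(S) = ["$", "b", "c"]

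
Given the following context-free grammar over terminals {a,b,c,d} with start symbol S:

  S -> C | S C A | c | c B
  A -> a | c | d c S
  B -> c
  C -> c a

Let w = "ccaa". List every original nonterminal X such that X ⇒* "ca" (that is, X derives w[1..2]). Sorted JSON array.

Convert to CNF:
  S -> S X4 | T1 B | T1 T2 | c
  A -> T0 X3 | a | c
  B -> c
  C -> T1 T2
  T0 -> d
  T1 -> c
  T2 -> a
  X3 -> T1 S
  X4 -> C A

CYK table (by increasing span) (cells [i..j] with 1 ≤ i ≤ j ≤ 2 only):
  cell(1,1) c: {A,B,S,T1}  orig:{A,B,S}
  cell(2,2) a: {A,T2}  orig:{A}
  cell(1,2) ca: {C,S}

Original NTs in T[1,2] deriving "ca": ["C", "S"]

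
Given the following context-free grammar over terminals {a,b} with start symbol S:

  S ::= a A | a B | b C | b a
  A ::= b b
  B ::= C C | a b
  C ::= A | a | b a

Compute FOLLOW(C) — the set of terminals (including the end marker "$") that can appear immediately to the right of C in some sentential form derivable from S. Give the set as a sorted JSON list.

FIRST sets, iterate to fixpoint:
round 1:
  A via A→b b: +{b}
  B via B→a b: +{a}
  C via C→A: +{b}
  C via C→a: +{a}
  S via S→a A: +{a}
  S via S→b C: +{b}
  S: {a,b}  A: {b}  B: {a}  C: {a,b}
round 2:
  B via B→C C: +{b}
  S: {a,b}  A: {b}  B: {a,b}  C: {a,b}
round 3: (stable)
  S: {a,b}  A: {b}  B: {a,b}  C: {a,b}

Compute FOLLOW by fixpoint:
FOLLOW(S) := {$}
round 1:
  B→C C: FOLLOW(C) ⊇ FIRST(C) = {a,b}; new: +{a,b}
  C→A: FOLLOW(A) ⊇ FOLLOW(C) ⊇ {a,b}; new: +{a,b}
  S→a A: FOLLOW(A) ⊇ FOLLOW(S) ⊇ {$}; new: +{$}
  S→a B: FOLLOW(B) ⊇ FOLLOW(S) ⊇ {$}; new: +{$}
  S→b C: FOLLOW(C) ⊇ FOLLOW(S) ⊇ {$}; new: +{$}
  FOLLOW(S)={$}  FOLLOW(A)={$,a,b}  FOLLOW(B)={$}  FOLLOW(C)={$,a,b}
round 2: done
  FOLLOW(S)={$}  FOLLOW(A)={$,a,b}  FOLLOW(B)={$}  FOLLOW(C)={$,a,b}

FOLLOW(C) = ["$", "a", "b"]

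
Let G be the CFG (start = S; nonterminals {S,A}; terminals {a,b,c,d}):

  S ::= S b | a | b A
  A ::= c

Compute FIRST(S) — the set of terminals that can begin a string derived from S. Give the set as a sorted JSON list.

FIRST sets, iterate to fixpoint:
[1]
  A via A→c: +{c}
  S via S→a: +{a}
  S via S→b A: +{b}
  FIRST[S]={a,b}  FIRST[A]={c}
[2] done
  FIRST[S]={a,b}  FIRST[A]={c}

FIRST(S) = ["a", "b"]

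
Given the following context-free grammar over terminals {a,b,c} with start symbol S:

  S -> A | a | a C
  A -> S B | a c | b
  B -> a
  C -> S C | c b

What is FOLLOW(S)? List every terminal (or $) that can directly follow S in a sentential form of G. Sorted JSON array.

Compute FIRST by fixpoint:
[1]
  A via A→a c: +{a}
  A via A→b: +{b}
  B via B→a: +{a}
  C via C→c b: +{c}
  S via S→A: +{a,b}
  FIRST(S)={a,b}  FIRST(A)={a,b}  FIRST(B)={a}  FIRST(C)={c}
[2]
  C via C→S C: +{a,b}
  FIRST(S)={a,b}  FIRST(A)={a,b}  FIRST(B)={a}  FIRST(C)={a,b,c}
[3] (stable)
  FIRST(S)={a,b}  FIRST(A)={a,b}  FIRST(B)={a}  FIRST(C)={a,b,c}

Compute FOLLOW by fixpoint:
FOLLOW(S) := {$}
iter 1:
  A→S B: FOLLOW(S) ⊇ FIRST(B) = {a}; new: +{a}
  C→S C: FOLLOW(S) ⊇ FIRST(C) = {a,b,c}; new: +{b,c}
  S→A: FOLLOW(A) ⊇ FOLLOW(S) ⊇ {$,a,b,c}; new: +{$,a,b,c}
  S→a C: FOLLOW(C) ⊇ FOLLOW(S) ⊇ {$,a,b,c}; new: +{$,a,b,c}
  S: {$,a,b,c}  A: {$,a,b,c}  B: {}  C: {$,a,b,c}
iter 2:
  A→S B: FOLLOW(B) ⊇ FOLLOW(A) ⊇ {$,a,b,c}; new: +{$,a,b,c}
  S: {$,a,b,c}  A: {$,a,b,c}  B: {$,a,b,c}  C: {$,a,b,c}
iter 3: done
  S: {$,a,b,c}  A: {$,a,b,c}  B: {$,a,b,c}  C: {$,a,b,c}

FOLLOW(S) = ["$", "a", "b", "c"]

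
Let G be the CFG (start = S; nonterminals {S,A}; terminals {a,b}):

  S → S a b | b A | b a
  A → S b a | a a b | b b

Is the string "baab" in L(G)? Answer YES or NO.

CNF form of G:
  S -> S X4 | T0 A | T0 T1
  A -> S X2 | T0 T0 | T1 X3
  T0 -> b
  T1 -> a
  X2 -> T0 T1
  X3 -> T1 T0
  X4 -> T1 T0

CYK fill:
  cell(0,0) b: {T0}  orig:{}
  cell(1,1) a: {T1}  orig:{}
  cell(2,2) a: {T1}  orig:{}
  cell(3,3) b: {T0}  orig:{}
  cell(0,1) ba: {S,X2}  orig:{S}
  cell(1,2) aa: ∅
  cell(2,3) ab: {X3,X4}  orig:{}
  cell(0,2) baa: ∅
  cell(1,3) aab: {A}
  cell(0,3) baab: {S}

S ∈ T[0,3] ⇒ YES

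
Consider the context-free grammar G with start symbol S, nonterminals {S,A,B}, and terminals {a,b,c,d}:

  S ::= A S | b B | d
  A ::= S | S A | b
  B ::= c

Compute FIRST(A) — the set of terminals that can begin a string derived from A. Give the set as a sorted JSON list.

Compute FIRST by fixpoint:
pass 1:
  A via A→b: +{b}
  B via B→c: +{c}
  S via S→A S: +{b}
  S via S→d: +{d}
  S: {b,d}  A: {b}  B: {c}
pass 2:
  A via A→S: +{d}
  S: {b,d}  A: {b,d}  B: {c}
pass 3: (stable)
  S: {b,d}  A: {b,d}  B: {c}

FIRST(A) = ["b", "d"]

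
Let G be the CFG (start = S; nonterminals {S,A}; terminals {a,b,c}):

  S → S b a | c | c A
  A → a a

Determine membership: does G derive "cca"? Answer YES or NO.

Convert to CNF:
  S -> S X3 | T2 A | c
  A -> T0 T0
  T0 -> a
  T1 -> b
  T2 -> c
  X3 -> T1 T0

CYK table (by increasing span):
  [0..0]={S,T2}  "c"  orig:{S}
  [1..1]={S,T2}  "c"  orig:{S}
  [2..2]={T0}  "a"  orig:{}
  [0..1]=∅  "cc"
  [1..2]=∅  "ca"
  [0..2]=∅  "cca"

S ∉ T[0,2] ⇒ NO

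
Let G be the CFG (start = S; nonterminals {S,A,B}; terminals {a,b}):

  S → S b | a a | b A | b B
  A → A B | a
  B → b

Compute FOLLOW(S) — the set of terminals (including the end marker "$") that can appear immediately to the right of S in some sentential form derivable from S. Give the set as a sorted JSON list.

FIRST sets, iterate to fixpoint:
[1]
  A via A→a: +{a}
  B via B→b: +{b}
  S via S→a a: +{a}
  S via S→b A: +{b}
  S: {a,b}  A: {a}  B: {b}
[2] — fixpoint
  S: {a,b}  A: {a}  B: {b}

Compute FOLLOW by fixpoint:
seed FOLLOW(S) with $
round 1:
  A→A B: FOLLOW(A) ⊇ FIRST(B) = {b}; new: +{b}
  A→A B: FOLLOW(B) ⊇ FOLLOW(A) ⊇ {b}; new: +{b}
  S→S b: FOLLOW(S) ⊇ FIRST(b) = {b}; new: +{b}
  S→b A: FOLLOW(A) ⊇ FOLLOW(S) ⊇ {$,b}; new: +{$}
  S→b B: FOLLOW(B) ⊇ FOLLOW(S) ⊇ {$,b}; new: +{$}
  S: {$,b}  A: {$,b}  B: {$,b}
round 2: (stable)
  S: {$,b}  A: {$,b}  B: {$,b}

FOLLOW(S) = ["$", "b"]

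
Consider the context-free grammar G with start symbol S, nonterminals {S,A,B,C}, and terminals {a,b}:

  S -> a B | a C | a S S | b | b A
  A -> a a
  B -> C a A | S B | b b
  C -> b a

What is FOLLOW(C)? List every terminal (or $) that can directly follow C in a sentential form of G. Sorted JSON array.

Compute FIRST by fixpoint:
[1]
  A via A→a a: +{a}
  B via B→b b: +{b}
  C via C→b a: +{b}
  S via S→a B: +{a}
  S via S→b: +{b}
  FIRST[S]={a,b}  FIRST[A]={a}  FIRST[B]={b}  FIRST[C]={b}
[2]
  B via B→S B: +{a}
  FIRST[S]={a,b}  FIRST[A]={a}  FIRST[B]={a,b}  FIRST[C]={b}
[3] (no change)
  FIRST[S]={a,b}  FIRST[A]={a}  FIRST[B]={a,b}  FIRST[C]={b}

FOLLOW sets:
FOLLOW(S) := {$}
pass 1:
  B→C a A: FOLLOW(C) ⊇ FIRST(a) = {a}; new: +{a}
  B→S B: FOLLOW(S) ⊇ FIRST(B) = {a,b}; new: +{a,b}
  S→a B: FOLLOW(B) ⊇ FOLLOW(S) ⊇ {$,a,b}; new: +{$,a,b}
  S→a C: FOLLOW(C) ⊇ FOLLOW(S) ⊇ {$,a,b}; new: +{$,b}
  S→b A: FOLLOW(A) ⊇ FOLLOW(S) ⊇ {$,a,b}; new: +{$,a,b}
  S: {$,a,b}  A: {$,a,b}  B: {$,a,b}  C: {$,a,b}
pass 2: (no change)
  S: {$,a,b}  A: {$,a,b}  B: {$,a,b}  C: {$,a,b}

FOLLOW(C) = ["$", "a", "b"]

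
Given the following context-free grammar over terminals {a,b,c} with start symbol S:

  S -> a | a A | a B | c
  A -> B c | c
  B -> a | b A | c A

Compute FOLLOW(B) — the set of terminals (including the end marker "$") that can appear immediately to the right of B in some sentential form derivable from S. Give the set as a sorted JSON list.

FIRST sets, iterate to fixpoint:
iter 1:
  A via A→c: +{c}
  B via B→a: +{a}
  B via B→b A: +{b}
  B via B→c A: +{c}
  S via S→a: +{a}
  S via S→c: +{c}
  S: {a,c}  A: {c}  B: {a,b,c}
iter 2:
  A via A→B c: +{a,b}
  S: {a,c}  A: {a,b,c}  B: {a,b,c}
iter 3: done
  S: {a,c}  A: {a,b,c}  B: {a,b,c}

Compute FOLLOW by fixpoint:
seed FOLLOW(S) with $
round 1:
  A→B c: FOLLOW(B) ⊇ FIRST(c) = {c}; new: +{c}
  B→b A: FOLLOW(A) ⊇ FOLLOW(B) ⊇ {c}; new: +{c}
  S→a A: FOLLOW(A) ⊇ FOLLOW(S) ⊇ {$}; new: +{$}
  S→a B: FOLLOW(B) ⊇ FOLLOW(S) ⊇ {$}; new: +{$}
  FOLLOW[S]={$}  FOLLOW[A]={$,c}  FOLLOW[B]={$,c}
round 2: — fixpoint
  FOLLOW[S]={$}  FOLLOW[A]={$,c}  FOLLOW[B]={$,c}

FOLLOW(B) = ["$", "c"]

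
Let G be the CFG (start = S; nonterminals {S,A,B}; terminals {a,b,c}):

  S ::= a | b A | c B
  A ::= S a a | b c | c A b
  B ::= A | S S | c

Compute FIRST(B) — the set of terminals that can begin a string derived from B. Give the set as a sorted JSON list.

FIRST iteration:
[1]
  A via A→b c: +{b}
  A via A→c A b: +{c}
  B via B→A: +{b,c}
  S via S→a: +{a}
  S via S→b A: +{b}
  S via S→c B: +{c}
  FIRST(S)={a,b,c}  FIRST(A)={b,c}  FIRST(B)={b,c}
[2]
  A via A→S a a: +{a}
  B via B→A: +{a}
  FIRST(S)={a,b,c}  FIRST(A)={a,b,c}  FIRST(B)={a,b,c}
[3] — fixpoint
  FIRST(S)={a,b,c}  FIRST(A)={a,b,c}  FIRST(B)={a,b,c}

FIRST(B) = ["a", "b", "c"]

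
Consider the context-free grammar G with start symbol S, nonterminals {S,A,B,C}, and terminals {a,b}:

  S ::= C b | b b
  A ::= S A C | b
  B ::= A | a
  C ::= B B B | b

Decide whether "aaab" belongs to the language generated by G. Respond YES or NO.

Convert to CNF:
  S -> C T0 | T0 T0
  A -> S X1 | b
  B -> S X2 | a | b
  C -> B X3 | b
  T0 -> b
  X1 -> A C
  X2 -> A C
  X3 -> B B

CYK fill:
  cell(0,0) a: {B}
  cell(1,1) a: {B}
  cell(2,2) a: {B}
  cell(3,3) b: {A,B,C,T0}  orig:{A,B,C}
  cell(0,1) aa: {X3}  orig:{}
  cell(1,2) aa: {X3}  orig:{}
  cell(2,3) ab: {X3}  orig:{}
  cell(0,2) aaa: {C}
  cell(1,3) aab: {C}
  cell(0,3) aaab: {S}

S ∈ T[0,3] ⇒ YES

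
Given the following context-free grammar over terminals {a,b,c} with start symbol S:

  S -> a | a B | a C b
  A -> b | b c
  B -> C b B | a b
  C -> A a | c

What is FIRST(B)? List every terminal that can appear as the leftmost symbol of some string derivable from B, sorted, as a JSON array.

Compute FIRST by fixpoint:
round 1:
  A via A→b: +{b}
  B via B→a b: +{a}
  C via C→A a: +{b}
  C via C→c: +{c}
  S via S→a: +{a}
  S: {a}  A: {b}  B: {a}  C: {b,c}
round 2:
  B via B→C b B: +{b,c}
  S: {a}  A: {b}  B: {a,b,c}  C: {b,c}
round 3: done
  S: {a}  A: {b}  B: {a,b,c}  C: {b,c}

FIRST(B) = ["a", "b", "c"]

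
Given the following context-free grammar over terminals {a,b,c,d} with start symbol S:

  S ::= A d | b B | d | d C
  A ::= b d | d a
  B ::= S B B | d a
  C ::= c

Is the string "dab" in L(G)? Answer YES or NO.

CNF form of G:
  S -> A T1 | T0 B | T1 C | d
  A -> T0 T1 | T1 T2
  B -> S X3 | T1 T2
  C -> c
  T0 -> b
  T1 -> d
  T2 -> a
  X3 -> B B

Fill CYK table bottom-up:
  cell(0,0) d: {S,T1}  orig:{S}
  cell(1,1) a: {T2}  orig:{}
  cell(2,2) b: {T0}  orig:{}
  cell(0,1) da: {A,B}
  cell(1,2) ab: ∅
  cell(0,2) dab: ∅

S ∉ T[0,2] ⇒ NO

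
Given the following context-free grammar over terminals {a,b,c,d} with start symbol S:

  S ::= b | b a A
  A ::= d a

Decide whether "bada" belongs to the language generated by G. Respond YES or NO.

CNF form of G:
  S -> T2 X3 | b
  A -> T0 T1
  T0 -> d
  T1 -> a
  T2 -> b
  X3 -> T1 A

CYK fill:
  T[0,0] 'b' = {S,T2}  orig:{S}
  T[1,1] 'a' = {T1}  orig:{}
  T[2,2] 'd' = {T0}  orig:{}
  T[3,3] 'a' = {T1}  orig:{}
  T[0,1] 'ba' = ∅
  T[1,2] 'ad' = ∅
  T[2,3] 'da' = {A}
  T[0,2] 'bad' = ∅
  T[1,3] 'ada' = {X3}  orig:{}
  T[0,3] 'bada' = {S}

S ∈ T[0,3] ⇒ YES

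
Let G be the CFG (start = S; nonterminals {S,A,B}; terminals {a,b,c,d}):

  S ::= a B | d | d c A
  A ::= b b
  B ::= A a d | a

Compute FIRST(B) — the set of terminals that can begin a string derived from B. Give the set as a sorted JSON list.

FIRST iteration:
[1]
  A via A→b b: +{b}
  B via B→A a d: +{b}
  B via B→a: +{a}
  S via S→a B: +{a}
  S via S→d: +{d}
  FIRST[S]={a,d}  FIRST[A]={b}  FIRST[B]={a,b}
[2] (no change)
  FIRST[S]={a,d}  FIRST[A]={b}  FIRST[B]={a,b}

FIRST(B) = ["a", "b"]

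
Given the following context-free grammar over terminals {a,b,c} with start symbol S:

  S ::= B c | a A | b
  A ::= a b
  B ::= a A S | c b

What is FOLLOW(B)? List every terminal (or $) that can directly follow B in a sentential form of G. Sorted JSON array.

FIRST sets, iterate to fixpoint:
iter 1:
  A via A→a b: +{a}
  B via B→a A S: +{a}
  B via B→c b: +{c}
  S via S→B c: +{a,c}
  S via S→b: +{b}
  S: {a,b,c}  A: {a}  B: {a,c}
iter 2: done
  S: {a,b,c}  A: {a}  B: {a,c}

FOLLOW iteration:
FOLLOW(S) := {$}
pass 1:
  B→a A S: FOLLOW(A) ⊇ FIRST(S) = {a,b,c}; new: +{a,b,c}
  S→B c: FOLLOW(B) ⊇ FIRST(c) = {c}; new: +{c}
  S→a A: FOLLOW(A) ⊇ FOLLOW(S) ⊇ {$}; new: +{$}
  S: {$}  A: {$,a,b,c}  B: {c}
pass 2:
  B→a A S: FOLLOW(S) ⊇ FOLLOW(B) ⊇ {c}; new: +{c}
  S: {$,c}  A: {$,a,b,c}  B: {c}
pass 3: done
  S: {$,c}  A: {$,a,b,c}  B: {c}

FOLLOW(B) = ["c"]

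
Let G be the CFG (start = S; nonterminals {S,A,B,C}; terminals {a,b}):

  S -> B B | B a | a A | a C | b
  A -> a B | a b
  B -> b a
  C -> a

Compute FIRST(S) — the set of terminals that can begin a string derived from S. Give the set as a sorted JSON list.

FIRST iteration:
iter 1:
  A via A→a B: +{a}
  B via B→b a: +{b}
  C via C→a: +{a}
  S via S→B B: +{b}
  S via S→a A: +{a}
  FIRST[S]={a,b}  FIRST[A]={a}  FIRST[B]={b}  FIRST[C]={a}
iter 2: — fixpoint
  FIRST[S]={a,b}  FIRST[A]={a}  FIRST[B]={b}  FIRST[C]={a}

FIRST(S) = ["a", "b"]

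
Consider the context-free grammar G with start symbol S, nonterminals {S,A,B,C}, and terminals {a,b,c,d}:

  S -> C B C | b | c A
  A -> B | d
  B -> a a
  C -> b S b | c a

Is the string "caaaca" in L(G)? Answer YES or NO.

Convert to CNF:
  S -> C X4 | T2 A | b
  A -> T0 T0 | d
  B -> T0 T0
  C -> T1 X3 | T2 T0
  T0 -> a
  T1 -> b
  T2 -> c
  X3 -> S T1
  X4 -> B C

CYK fill:
  T[0,0] 'c' = {T2}  orig:{}
  T[1,1] 'a' = {T0}  orig:{}
  T[2,2] 'a' = {T0}  orig:{}
  T[3,3] 'a' = {T0}  orig:{}
  T[4,4] 'c' = {T2}  orig:{}
  T[5,5] 'a' = {T0}  orig:{}
  T[0,1] 'ca' = {C}
  T[1,2] 'aa' = {A,B}
  T[2,3] 'aa' = {A,B}
  T[3,4] 'ac' = ∅
  T[4,5] 'ca' = {C}
  T[0,2] 'caa' = {S}
  T[1,3] 'aaa' = ∅
  T[2,4] 'aac' = ∅
  T[3,5] 'aca' = ∅
  T[0,3] 'caaa' = ∅
  T[1,4] 'aaac' = ∅
  T[2,5] 'aaca' = {X4}  orig:{}
  T[0,4] 'caaac' = ∅
  T[1,5] 'aaaca' = ∅
  T[0,5] 'caaaca' = {S}

S ∈ T[0,5] ⇒ YES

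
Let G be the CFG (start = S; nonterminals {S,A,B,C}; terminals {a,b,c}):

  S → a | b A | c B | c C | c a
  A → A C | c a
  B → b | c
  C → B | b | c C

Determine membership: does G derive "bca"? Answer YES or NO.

CNF form of G:
  S -> T0 B | T0 C | T0 T1 | T2 A | a
  A -> A C | T0 T1
  B -> b | c
  C -> T0 C | b | c
  T0 -> c
  T1 -> a
  T2 -> b

Fill CYK table bottom-up:
  [0..0]={B,C,T2}  "b"  orig:{B,C}
  [1..1]={B,C,T0}  "c"  orig:{B,C}
  [2..2]={S,T1}  "a"  orig:{S}
  [0..1]=∅  "bc"
  [1..2]={A,S}  "ca"
  [0..2]={S}  "bca"

S ∈ T[0,2] ⇒ YES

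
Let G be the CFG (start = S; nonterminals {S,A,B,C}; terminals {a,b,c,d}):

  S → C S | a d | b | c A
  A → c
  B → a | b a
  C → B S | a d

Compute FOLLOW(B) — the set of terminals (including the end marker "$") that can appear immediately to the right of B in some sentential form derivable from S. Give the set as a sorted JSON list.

FIRST iteration:
[1]
  A via A→c: +{c}
  B via B→a: +{a}
  B via B→b a: +{b}
  C via C→B S: +{a,b}
  S via S→C S: +{a,b}
  S via S→c A: +{c}
  FIRST(S)={a,b,c}  FIRST(A)={c}  FIRST(B)={a,b}  FIRST(C)={a,b}
[2] — fixpoint
  FIRST(S)={a,b,c}  FIRST(A)={c}  FIRST(B)={a,b}  FIRST(C)={a,b}

FOLLOW sets:
initialize: $ ∈ FOLLOW(S)
iter 1:
  C→B S: FOLLOW(B) ⊇ FIRST(S) = {a,b,c}; new: +{a,b,c}
  S→C S: FOLLOW(C) ⊇ FIRST(S) = {a,b,c}; new: +{a,b,c}
  S→c A: FOLLOW(A) ⊇ FOLLOW(S) ⊇ {$}; new: +{$}
  S: {$}  A: {$}  B: {a,b,c}  C: {a,b,c}
iter 2:
  C→B S: FOLLOW(S) ⊇ FOLLOW(C) ⊇ {a,b,c}; new: +{a,b,c}
  S→c A: FOLLOW(A) ⊇ FOLLOW(S) ⊇ {$,a,b,c}; new: +{a,b,c}
  S: {$,a,b,c}  A: {$,a,b,c}  B: {a,b,c}  C: {a,b,c}
iter 3: — fixpoint
  S: {$,a,b,c}  A: {$,a,b,c}  B: {a,b,c}  C: {a,b,c}

FOLLOW(B) = ["a", "b", "c"]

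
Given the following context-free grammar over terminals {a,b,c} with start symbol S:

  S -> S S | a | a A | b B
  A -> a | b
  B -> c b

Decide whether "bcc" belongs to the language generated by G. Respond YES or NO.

Convert to CNF:
  S -> S S | T1 B | T2 A | a
  A -> a | b
  B -> T0 T1
  T0 -> c
  T1 -> b
  T2 -> a

CYK fill:
  cell(0,0) b: {A,T1}  orig:{A}
  cell(1,1) c: {T0}  orig:{}
  cell(2,2) c: {T0}  orig:{}
  cell(0,1) bc: ∅
  cell(1,2) cc: ∅
  cell(0,2) bcc: ∅

S ∉ T[0,2] ⇒ NO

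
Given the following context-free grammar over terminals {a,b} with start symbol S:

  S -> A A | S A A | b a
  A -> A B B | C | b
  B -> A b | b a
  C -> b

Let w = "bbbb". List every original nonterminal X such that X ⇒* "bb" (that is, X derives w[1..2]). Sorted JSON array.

CNF form of G:
  S -> A A | S X3 | T0 T1
  A -> A X2 | b
  B -> A T0 | T0 T1
  C -> b
  T0 -> b
  T1 -> a
  X2 -> B B
  X3 -> A A

CYK fill — only the sub-triangle for w[1..2]:
  T[1,1] 'b' = {A,C,T0}  orig:{A,C}
  T[2,2] 'b' = {A,C,T0}  orig:{A,C}
  T[1,2] 'bb' = {B,S,X3}  orig:{B,S}

Original NTs in T[1,2] deriving "bb": ["B", "S"]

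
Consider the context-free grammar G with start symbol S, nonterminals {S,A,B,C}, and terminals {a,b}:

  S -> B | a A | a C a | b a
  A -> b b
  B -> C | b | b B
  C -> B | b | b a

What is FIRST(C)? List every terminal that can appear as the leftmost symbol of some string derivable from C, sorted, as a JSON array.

Compute FIRST by fixpoint:
[1]
  A via A→b b: +{b}
  B via B→b: +{b}
  C via C→B: +{b}
  S via S→B: +{b}
  S via S→a A: +{a}
  FIRST(S)={a,b}  FIRST(A)={b}  FIRST(B)={b}  FIRST(C)={b}
[2] (no change)
  FIRST(S)={a,b}  FIRST(A)={b}  FIRST(B)={b}  FIRST(C)={b}

FIRST(C) = ["b"]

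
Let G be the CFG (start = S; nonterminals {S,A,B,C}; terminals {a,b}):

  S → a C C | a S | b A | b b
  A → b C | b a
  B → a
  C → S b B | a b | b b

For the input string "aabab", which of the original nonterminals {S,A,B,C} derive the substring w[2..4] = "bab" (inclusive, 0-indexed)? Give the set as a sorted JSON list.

CNF form of G:
  S -> T0 A | T0 T0 | T1 S | T1 X3
  A -> T0 C | T0 T1
  B -> a
  C -> S X2 | T0 T0 | T1 T0
  T0 -> b
  T1 -> a
  X2 -> T0 B
  X3 -> C C

Fill CYK table bottom-up, restricted to cells inside w[2..4]:
  cell(2,2) b: {T0}  orig:{}
  cell(3,3) a: {B,T1}  orig:{B}
  cell(4,4) b: {T0}  orig:{}
  cell(2,3) ba: {A,X2}  orig:{A}
  cell(3,4) ab: {C}
  cell(2,4) bab: {A}

Original NTs in T[2,4] deriving "bab": ["A"]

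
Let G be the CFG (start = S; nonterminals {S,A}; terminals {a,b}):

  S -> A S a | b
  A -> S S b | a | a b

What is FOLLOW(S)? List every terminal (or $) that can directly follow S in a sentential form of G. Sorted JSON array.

Compute FIRST by fixpoint:
iter 1:
  A via A→a: +{a}
  S via S→A S a: +{a}
  S via S→b: +{b}
  FIRST[S]={a,b}  FIRST[A]={a}
iter 2:
  A via A→S S b: +{b}
  FIRST[S]={a,b}  FIRST[A]={a,b}
iter 3: done
  FIRST[S]={a,b}  FIRST[A]={a,b}

FOLLOW iteration:
FOLLOW(S) := {$}
[1]
  A→S S b: FOLLOW(S) ⊇ FIRST(S) = {a,b}; new: +{a,b}
  S→A S a: FOLLOW(A) ⊇ FIRST(S) = {a,b}; new: +{a,b}
  FOLLOW[S]={$,a,b}  FOLLOW[A]={a,b}
[2] — fixpoint
  FOLLOW[S]={$,a,b}  FOLLOW[A]={a,b}

FOLLOW(S) = ["$", "a", "b"]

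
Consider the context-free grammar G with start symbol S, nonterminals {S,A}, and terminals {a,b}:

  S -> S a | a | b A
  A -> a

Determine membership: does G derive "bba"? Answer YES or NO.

Convert to CNF:
  S -> S T0 | T1 A | a
  A -> a
  T0 -> a
  T1 -> b

Fill CYK table bottom-up:
  [0..0]={T1}  "b"  orig:{}
  [1..1]={T1}  "b"  orig:{}
  [2..2]={A,S,T0}  "a"  orig:{A,S}
  [0..1]=∅  "bb"
  [1..2]={S}  "ba"
  [0..2]=∅  "bba"

S ∉ T[0,2] ⇒ NO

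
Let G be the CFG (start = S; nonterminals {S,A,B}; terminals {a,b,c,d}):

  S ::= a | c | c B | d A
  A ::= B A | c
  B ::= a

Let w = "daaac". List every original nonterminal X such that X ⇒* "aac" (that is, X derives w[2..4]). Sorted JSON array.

Convert to CNF:
  S -> T0 B | T1 A | a | c
  A -> B A | c
  B -> a
  T0 -> c
  T1 -> d

CYK table (by increasing span) — only the sub-triangle for w[2..4]:
  [2..2]={B,S}  "a"
  [3..3]={B,S}  "a"
  [4..4]={A,S,T0}  "c"  orig:{A,S}
  [2..3]=∅  "aa"
  [3..4]={A}  "ac"
  [2..4]={A}  "aac"

Original NTs in T[2,4] deriving "aac": ["A"]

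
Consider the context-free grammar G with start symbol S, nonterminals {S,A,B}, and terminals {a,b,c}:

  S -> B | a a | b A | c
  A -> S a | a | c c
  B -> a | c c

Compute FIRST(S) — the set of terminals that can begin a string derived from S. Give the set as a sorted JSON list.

FIRST iteration:
round 1:
  A via A→a: +{a}
  A via A→c c: +{c}
  B via B→a: +{a}
  B via B→c c: +{c}
  S via S→B: +{a,c}
  S via S→b A: +{b}
  FIRST[S]={a,b,c}  FIRST[A]={a,c}  FIRST[B]={a,c}
round 2:
  A via A→S a: +{b}
  FIRST[S]={a,b,c}  FIRST[A]={a,b,c}  FIRST[B]={a,c}
round 3: (stable)
  FIRST[S]={a,b,c}  FIRST[A]={a,b,c}  FIRST[B]={a,c}

FIRST(S) = ["a", "b", "c"]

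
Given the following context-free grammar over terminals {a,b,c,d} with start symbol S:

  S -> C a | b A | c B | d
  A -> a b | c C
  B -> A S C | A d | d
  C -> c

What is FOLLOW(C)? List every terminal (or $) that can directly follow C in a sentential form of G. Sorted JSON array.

Compute FIRST by fixpoint:
round 1:
  A via A→a b: +{a}
  A via A→c C: +{c}
  B via B→A S C: +{a,c}
  B via B→d: +{d}
  C via C→c: +{c}
  S via S→C a: +{c}
  S via S→b A: +{b}
  S via S→d: +{d}
  FIRST(S)={b,c,d}  FIRST(A)={a,c}  FIRST(B)={a,c,d}  FIRST(C)={c}
round 2: (no change)
  FIRST(S)={b,c,d}  FIRST(A)={a,c}  FIRST(B)={a,c,d}  FIRST(C)={c}

FOLLOW sets:
seed FOLLOW(S) with $
pass 1:
  B→A S C: FOLLOW(A) ⊇ FIRST(S) = {b,c,d}; new: +{b,c,d}
  B→A S C: FOLLOW(S) ⊇ FIRST(C) = {c}; new: +{c}
  S→C a: FOLLOW(C) ⊇ FIRST(a) = {a}; new: +{a}
  S→b A: FOLLOW(A) ⊇ FOLLOW(S) ⊇ {$,c}; new: +{$}
  S→c B: FOLLOW(B) ⊇ FOLLOW(S) ⊇ {$,c}; new: +{$,c}
  FOLLOW(S)={$,c}  FOLLOW(A)={$,b,c,d}  FOLLOW(B)={$,c}  FOLLOW(C)={a}
pass 2:
  A→c C: FOLLOW(C) ⊇ FOLLOW(A) ⊇ {$,b,c,d}; new: +{$,b,c,d}
  FOLLOW(S)={$,c}  FOLLOW(A)={$,b,c,d}  FOLLOW(B)={$,c}  FOLLOW(C)={$,a,b,c,d}
pass 3: (stable)
  FOLLOW(S)={$,c}  FOLLOW(A)={$,b,c,d}  FOLLOW(B)={$,c}  FOLLOW(C)={$,a,b,c,d}

FOLLOW(C) = ["$", "a", "b", "c", "d"]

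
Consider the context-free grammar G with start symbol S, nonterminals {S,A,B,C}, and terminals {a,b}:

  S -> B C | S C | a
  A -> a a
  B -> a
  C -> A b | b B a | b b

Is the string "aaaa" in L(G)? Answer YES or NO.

CNF form of G:
  S -> B C | S C | a
  A -> T0 T0
  B -> a
  C -> A T1 | T1 T1 | T1 X2
  T0 -> a
  T1 -> b
  X2 -> B T0

CYK table (by increasing span):
  cell(0,0) a: {B,S,T0}  orig:{B,S}
  cell(1,1) a: {B,S,T0}  orig:{B,S}
  cell(2,2) a: {B,S,T0}  orig:{B,S}
  cell(3,3) a: {B,S,T0}  orig:{B,S}
  cell(0,1) aa: {A,X2}  orig:{A}
  cell(1,2) aa: {A,X2}  orig:{A}
  cell(2,3) aa: {A,X2}  orig:{A}
  cell(0,2) aaa: ∅
  cell(1,3) aaa: ∅
  cell(0,3) aaaa: ∅

S ∉ T[0,3] ⇒ NO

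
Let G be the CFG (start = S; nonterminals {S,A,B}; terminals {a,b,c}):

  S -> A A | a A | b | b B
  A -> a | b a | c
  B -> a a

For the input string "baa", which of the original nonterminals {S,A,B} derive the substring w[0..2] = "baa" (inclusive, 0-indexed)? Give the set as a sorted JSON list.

CNF form of G:
  S -> A A | T0 B | T1 A | b
  A -> T0 T1 | a | c
  B -> T1 T1
  T0 -> b
  T1 -> a

CYK fill, restricted to cells inside w[0..2]:
  [0..0]={S,T0}  "b"  orig:{S}
  [1..1]={A,T1}  "a"  orig:{A}
  [2..2]={A,T1}  "a"  orig:{A}
  [0..1]={A}  "ba"
  [1..2]={B,S}  "aa"
  [0..2]={S}  "baa"

Original NTs in T[0,2] deriving "baa": ["S"]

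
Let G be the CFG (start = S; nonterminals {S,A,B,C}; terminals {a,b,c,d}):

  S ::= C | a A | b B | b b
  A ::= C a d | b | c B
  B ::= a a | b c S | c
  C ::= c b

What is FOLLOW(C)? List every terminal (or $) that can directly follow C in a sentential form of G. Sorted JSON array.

FIRST iteration:
round 1:
  A via A→b: +{b}
  A via A→c B: +{c}
  B via B→a a: +{a}
  B via B→b c S: +{b}
  B via B→c: +{c}
  C via C→c b: +{c}
  S via S→C: +{c}
  S via S→a A: +{a}
  S via S→b B: +{b}
  FIRST(S)={a,b,c}  FIRST(A)={b,c}  FIRST(B)={a,b,c}  FIRST(C)={c}
round 2: done
  FIRST(S)={a,b,c}  FIRST(A)={b,c}  FIRST(B)={a,b,c}  FIRST(C)={c}

Compute FOLLOW by fixpoint:
FOLLOW(S) := {$}
pass 1:
  A→C a d: FOLLOW(C) ⊇ FIRST(a) = {a}; new: +{a}
  S→C: FOLLOW(C) ⊇ FOLLOW(S) ⊇ {$}; new: +{$}
  S→a A: FOLLOW(A) ⊇ FOLLOW(S) ⊇ {$}; new: +{$}
  S→b B: FOLLOW(B) ⊇ FOLLOW(S) ⊇ {$}; new: +{$}
  S: {$}  A: {$}  B: {$}  C: {$,a}
pass 2: (stable)
  S: {$}  A: {$}  B: {$}  C: {$,a}

FOLLOW(C) = ["$", "a"]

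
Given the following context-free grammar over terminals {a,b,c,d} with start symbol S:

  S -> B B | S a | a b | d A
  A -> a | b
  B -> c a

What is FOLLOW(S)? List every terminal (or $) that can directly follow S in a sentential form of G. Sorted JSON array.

Compute FIRST by fixpoint:
round 1:
  A via A→a: +{a}
  A via A→b: +{b}
  B via B→c a: +{c}
  S via S→B B: +{c}
  S via S→a b: +{a}
  S via S→d A: +{d}
  FIRST[S]={a,c,d}  FIRST[A]={a,b}  FIRST[B]={c}
round 2: — fixpoint
  FIRST[S]={a,c,d}  FIRST[A]={a,b}  FIRST[B]={c}

FOLLOW sets:
initialize: $ ∈ FOLLOW(S)
[1]
  S→B B: FOLLOW(B) ⊇ FIRST(B) = {c}; new: +{c}
  S→B B: FOLLOW(B) ⊇ FOLLOW(S) ⊇ {$}; new: +{$}
  S→S a: FOLLOW(S) ⊇ FIRST(a) = {a}; new: +{a}
  S→d A: FOLLOW(A) ⊇ FOLLOW(S) ⊇ {$,a}; new: +{$,a}
  FOLLOW(S)={$,a}  FOLLOW(A)={$,a}  FOLLOW(B)={$,c}
[2]
  S→B B: FOLLOW(B) ⊇ FOLLOW(S) ⊇ {$,a}; new: +{a}
  FOLLOW(S)={$,a}  FOLLOW(A)={$,a}  FOLLOW(B)={$,a,c}
[3] (stable)
  FOLLOW(S)={$,a}  FOLLOW(A)={$,a}  FOLLOW(B)={$,a,c}

FOLLOW(S) = ["$", "a"]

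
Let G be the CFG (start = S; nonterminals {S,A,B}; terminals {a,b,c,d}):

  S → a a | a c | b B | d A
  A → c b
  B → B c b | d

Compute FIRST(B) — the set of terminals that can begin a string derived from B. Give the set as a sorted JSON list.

FIRST sets, iterate to fixpoint:
pass 1:
  A via A→c b: +{c}
  B via B→d: +{d}
  S via S→a a: +{a}
  S via S→b B: +{b}
  S via S→d A: +{d}
  FIRST(S)={a,b,d}  FIRST(A)={c}  FIRST(B)={d}
pass 2: done
  FIRST(S)={a,b,d}  FIRST(A)={c}  FIRST(B)={d}

FIRST(B) = ["d"]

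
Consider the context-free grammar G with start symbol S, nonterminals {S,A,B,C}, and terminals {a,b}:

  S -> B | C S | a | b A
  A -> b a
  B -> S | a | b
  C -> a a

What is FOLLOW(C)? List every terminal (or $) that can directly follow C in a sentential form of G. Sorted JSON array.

Compute FIRST by fixpoint:
pass 1:
  A via A→b a: +{b}
  B via B→a: +{a}
  B via B→b: +{b}
  C via C→a a: +{a}
  S via S→B: +{a,b}
  FIRST(S)={a,b}  FIRST(A)={b}  FIRST(B)={a,b}  FIRST(C)={a}
pass 2: — fixpoint
  FIRST(S)={a,b}  FIRST(A)={b}  FIRST(B)={a,b}  FIRST(C)={a}

FOLLOW iteration:
FOLLOW(S) := {$}
iter 1:
  S→B: FOLLOW(B) ⊇ FOLLOW(S) ⊇ {$}; new: +{$}
  S→C S: FOLLOW(C) ⊇ FIRST(S) = {a,b}; new: +{a,b}
  S→b A: FOLLOW(A) ⊇ FOLLOW(S) ⊇ {$}; new: +{$}
  S: {$}  A: {$}  B: {$}  C: {a,b}
iter 2: (no change)
  S: {$}  A: {$}  B: {$}  C: {a,b}

FOLLOW(C) = ["a", "b"]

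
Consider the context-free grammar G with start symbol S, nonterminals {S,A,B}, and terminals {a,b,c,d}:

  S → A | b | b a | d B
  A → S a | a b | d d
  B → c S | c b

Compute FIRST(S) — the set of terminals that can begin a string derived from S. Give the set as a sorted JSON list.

FIRST sets, iterate to fixpoint:
[1]
  A via A→a b: +{a}
  A via A→d d: +{d}
  B via B→c S: +{c}
  S via S→A: +{a,d}
  S via S→b: +{b}
  FIRST(S)={a,b,d}  FIRST(A)={a,d}  FIRST(B)={c}
[2]
  A via A→S a: +{b}
  FIRST(S)={a,b,d}  FIRST(A)={a,b,d}  FIRST(B)={c}
[3] (stable)
  FIRST(S)={a,b,d}  FIRST(A)={a,b,d}  FIRST(B)={c}

FIRST(S) = ["a", "b", "d"]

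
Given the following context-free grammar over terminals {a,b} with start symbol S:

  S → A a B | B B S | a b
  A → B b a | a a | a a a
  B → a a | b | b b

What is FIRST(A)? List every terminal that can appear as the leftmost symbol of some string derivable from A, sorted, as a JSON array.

FIRST iteration:
[1]
  A via A→a a: +{a}
  B via B→a a: +{a}
  B via B→b: +{b}
  S via S→A a B: +{a}
  S via S→B B S: +{b}
  FIRST[S]={a,b}  FIRST[A]={a}  FIRST[B]={a,b}
[2]
  A via A→B b a: +{b}
  FIRST[S]={a,b}  FIRST[A]={a,b}  FIRST[B]={a,b}
[3] — fixpoint
  FIRST[S]={a,b}  FIRST[A]={a,b}  FIRST[B]={a,b}

FIRST(A) = ["a", "b"]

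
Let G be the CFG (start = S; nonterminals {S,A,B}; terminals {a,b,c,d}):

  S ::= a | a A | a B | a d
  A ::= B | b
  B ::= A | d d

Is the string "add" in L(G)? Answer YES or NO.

CNF form of G:
  S -> T1 A | T1 B | T1 T0 | a
  A -> T0 T0 | b
  B -> T0 T0 | b
  T0 -> d
  T1 -> a

CYK table (by increasing span):
  cell(0,0) a: {S,T1}  orig:{S}
  cell(1,1) d: {T0}  orig:{}
  cell(2,2) d: {T0}  orig:{}
  cell(0,1) ad: {S}
  cell(1,2) dd: {A,B}
  cell(0,2) add: {S}

S ∈ T[0,2] ⇒ YES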